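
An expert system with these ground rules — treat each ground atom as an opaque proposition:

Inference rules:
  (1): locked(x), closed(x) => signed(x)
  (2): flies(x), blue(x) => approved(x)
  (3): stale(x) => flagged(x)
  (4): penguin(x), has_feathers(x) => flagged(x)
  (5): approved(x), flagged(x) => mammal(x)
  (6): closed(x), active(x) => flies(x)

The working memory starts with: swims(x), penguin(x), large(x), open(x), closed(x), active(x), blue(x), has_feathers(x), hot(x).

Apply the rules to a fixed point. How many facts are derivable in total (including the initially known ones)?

13

Round 1 — (4), (6), derive flagged(x), flies(x).
Round 2 — (2), derive approved(x).
Round 3 — (5), derive mammal(x).
Closure: {active(x), approved(x), blue(x), closed(x), flagged(x), flies(x), has_feathers(x), hot(x), large(x), mammal(x), open(x), penguin(x), swims(x)} — 13 facts.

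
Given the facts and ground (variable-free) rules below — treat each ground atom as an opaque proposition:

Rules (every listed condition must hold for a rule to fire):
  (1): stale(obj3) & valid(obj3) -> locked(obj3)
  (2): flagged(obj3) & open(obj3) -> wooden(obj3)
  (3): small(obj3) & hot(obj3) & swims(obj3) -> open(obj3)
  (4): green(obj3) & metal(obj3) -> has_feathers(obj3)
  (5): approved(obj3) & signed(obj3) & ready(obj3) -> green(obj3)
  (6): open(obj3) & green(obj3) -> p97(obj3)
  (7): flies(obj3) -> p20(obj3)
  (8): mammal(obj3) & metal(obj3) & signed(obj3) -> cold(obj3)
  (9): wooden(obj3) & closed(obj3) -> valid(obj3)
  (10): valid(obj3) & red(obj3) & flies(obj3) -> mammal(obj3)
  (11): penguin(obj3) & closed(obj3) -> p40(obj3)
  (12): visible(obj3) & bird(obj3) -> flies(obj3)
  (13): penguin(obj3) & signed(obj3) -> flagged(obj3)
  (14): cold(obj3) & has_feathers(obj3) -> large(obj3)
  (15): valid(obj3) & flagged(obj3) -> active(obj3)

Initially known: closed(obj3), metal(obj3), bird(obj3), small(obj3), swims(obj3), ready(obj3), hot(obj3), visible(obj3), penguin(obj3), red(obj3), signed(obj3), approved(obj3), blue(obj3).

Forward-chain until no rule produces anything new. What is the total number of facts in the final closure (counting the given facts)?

Round 1 — (3), (5), (11), (12), (13), derive open(obj3), green(obj3), p40(obj3), flies(obj3), flagged(obj3).
Round 2 — (2), (4), (6), (7), derive wooden(obj3), has_feathers(obj3), p97(obj3), p20(obj3).
Round 3 — (9), derive valid(obj3).
Round 4 — (10), (15), derive mammal(obj3), active(obj3).
Round 5 — (8), derive cold(obj3).
Round 6 — (14), derive large(obj3).
Closure: {active(obj3), approved(obj3), bird(obj3), blue(obj3), closed(obj3), cold(obj3), flagged(obj3), flies(obj3), green(obj3), has_feathers(obj3), hot(obj3), large(obj3), mammal(obj3), metal(obj3), open(obj3), p20(obj3), p40(obj3), p97(obj3), penguin(obj3), ready(obj3), red(obj3), signed(obj3), small(obj3), swims(obj3), valid(obj3), visible(obj3), wooden(obj3)} — 27 facts.

27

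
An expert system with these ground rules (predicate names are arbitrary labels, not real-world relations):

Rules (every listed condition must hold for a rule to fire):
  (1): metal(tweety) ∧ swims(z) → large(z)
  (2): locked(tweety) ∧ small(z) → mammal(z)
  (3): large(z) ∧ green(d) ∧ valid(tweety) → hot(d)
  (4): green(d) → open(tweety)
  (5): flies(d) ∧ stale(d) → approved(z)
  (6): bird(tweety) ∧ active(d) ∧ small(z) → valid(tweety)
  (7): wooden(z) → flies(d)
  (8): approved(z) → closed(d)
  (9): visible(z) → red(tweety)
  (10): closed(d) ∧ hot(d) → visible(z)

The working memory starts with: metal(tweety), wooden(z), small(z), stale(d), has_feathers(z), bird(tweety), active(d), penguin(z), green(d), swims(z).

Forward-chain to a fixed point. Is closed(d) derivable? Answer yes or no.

yes

Round 1: (1) [metal(tweety) ∧ swims(z) → large(z)]; (4) [green(d) → open(tweety)]; (6) [bird(tweety) ∧ active(d) ∧ small(z) → valid(tweety)]; (7) [wooden(z) → flies(d)]. New: large(z), open(tweety), valid(tweety), flies(d).
Round 2: (3) [large(z) ∧ green(d) ∧ valid(tweety) → hot(d)]; (5) [flies(d) ∧ stale(d) → approved(z)]. New: hot(d), approved(z).
Round 3: (8) [approved(z) → closed(d)]. New: closed(d).
Round 4: (10) [closed(d) ∧ hot(d) → visible(z)]. New: visible(z).
Round 5: (9) [visible(z) → red(tweety)]. New: red(tweety).
closed(d) appears in round 3, so it is derivable.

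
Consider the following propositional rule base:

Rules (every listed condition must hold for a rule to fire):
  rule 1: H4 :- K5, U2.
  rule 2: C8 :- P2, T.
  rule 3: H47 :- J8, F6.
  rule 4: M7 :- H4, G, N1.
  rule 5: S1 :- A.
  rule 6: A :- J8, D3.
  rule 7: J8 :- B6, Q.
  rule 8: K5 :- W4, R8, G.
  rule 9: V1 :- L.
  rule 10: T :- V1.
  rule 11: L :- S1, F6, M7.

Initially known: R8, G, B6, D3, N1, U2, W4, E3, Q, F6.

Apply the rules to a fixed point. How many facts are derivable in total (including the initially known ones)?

20

Round 1 — rule 7, rule 8, derive J8, K5.
Round 2 — rule 1, rule 3, rule 6, derive H4, H47, A.
Round 3 — rule 4, rule 5, derive M7, S1.
Round 4 — rule 11, derive L.
Round 5 — rule 9, derive V1.
Round 6 — rule 10, derive T.
Closure: {A, B6, D3, E3, F6, G, H4, H47, J8, K5, L, M7, N1, Q, R8, S1, T, U2, V1, W4} — 20 facts.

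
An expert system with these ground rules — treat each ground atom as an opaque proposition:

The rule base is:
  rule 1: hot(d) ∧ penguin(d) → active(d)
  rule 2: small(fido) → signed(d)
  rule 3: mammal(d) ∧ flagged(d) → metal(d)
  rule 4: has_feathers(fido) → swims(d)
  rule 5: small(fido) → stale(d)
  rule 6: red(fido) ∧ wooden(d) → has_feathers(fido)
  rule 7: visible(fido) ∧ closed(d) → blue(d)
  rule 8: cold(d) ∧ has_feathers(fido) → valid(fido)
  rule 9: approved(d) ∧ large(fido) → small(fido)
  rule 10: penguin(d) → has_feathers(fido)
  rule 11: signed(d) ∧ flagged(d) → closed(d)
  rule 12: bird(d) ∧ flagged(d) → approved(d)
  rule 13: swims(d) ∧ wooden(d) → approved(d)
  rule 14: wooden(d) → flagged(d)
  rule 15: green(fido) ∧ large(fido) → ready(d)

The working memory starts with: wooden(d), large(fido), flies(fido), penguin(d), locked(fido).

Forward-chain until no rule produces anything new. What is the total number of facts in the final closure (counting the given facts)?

Round 1: rule 10 [penguin(d) → has_feathers(fido)]; rule 14 [wooden(d) → flagged(d)]. Adds has_feathers(fido), flagged(d).
Round 2: rule 4 [has_feathers(fido) → swims(d)]. Adds swims(d).
Round 3: rule 13 [swims(d) ∧ wooden(d) → approved(d)]. Adds approved(d).
Round 4: rule 9 [approved(d) ∧ large(fido) → small(fido)]. Adds small(fido).
Round 5: rule 2 [small(fido) → signed(d)]; rule 5 [small(fido) → stale(d)]. Adds signed(d), stale(d).
Round 6: rule 11 [signed(d) ∧ flagged(d) → closed(d)]. Adds closed(d).
Closure: {approved(d), closed(d), flagged(d), flies(fido), has_feathers(fido), large(fido), locked(fido), penguin(d), signed(d), small(fido), stale(d), swims(d), wooden(d)} — 13 facts.

13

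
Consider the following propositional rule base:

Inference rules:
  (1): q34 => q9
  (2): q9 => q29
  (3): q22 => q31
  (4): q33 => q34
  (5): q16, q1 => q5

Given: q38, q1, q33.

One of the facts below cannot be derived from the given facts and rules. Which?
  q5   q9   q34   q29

q5

Round 1: (4) [q33 => q34]. Adds q34.
Round 2: (1) [q34 => q9]. Adds q9.
Round 3: (2) [q9 => q29]. Adds q29.
Derived: q29 (round 3), q34 (round 1), q9 (round 2). q5 never appears in any round.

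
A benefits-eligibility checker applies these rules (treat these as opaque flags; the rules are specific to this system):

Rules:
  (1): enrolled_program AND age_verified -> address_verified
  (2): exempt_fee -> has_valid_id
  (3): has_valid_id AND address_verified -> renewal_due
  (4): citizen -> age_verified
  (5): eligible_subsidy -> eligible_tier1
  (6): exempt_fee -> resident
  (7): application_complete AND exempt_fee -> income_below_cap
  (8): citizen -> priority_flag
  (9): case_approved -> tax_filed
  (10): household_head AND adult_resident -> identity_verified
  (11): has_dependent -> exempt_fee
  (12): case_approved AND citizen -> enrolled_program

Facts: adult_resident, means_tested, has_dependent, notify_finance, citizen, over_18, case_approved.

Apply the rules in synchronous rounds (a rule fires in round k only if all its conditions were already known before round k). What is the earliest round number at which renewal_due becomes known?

3

Round 1 — (4), (8), (9), (11), (12), derive age_verified, priority_flag, tax_filed, exempt_fee, enrolled_program.
Round 2 — (1), (2), (6), derive address_verified, has_valid_id, resident.
Round 3 — (3), derive renewal_due.
renewal_due first appears in round 3.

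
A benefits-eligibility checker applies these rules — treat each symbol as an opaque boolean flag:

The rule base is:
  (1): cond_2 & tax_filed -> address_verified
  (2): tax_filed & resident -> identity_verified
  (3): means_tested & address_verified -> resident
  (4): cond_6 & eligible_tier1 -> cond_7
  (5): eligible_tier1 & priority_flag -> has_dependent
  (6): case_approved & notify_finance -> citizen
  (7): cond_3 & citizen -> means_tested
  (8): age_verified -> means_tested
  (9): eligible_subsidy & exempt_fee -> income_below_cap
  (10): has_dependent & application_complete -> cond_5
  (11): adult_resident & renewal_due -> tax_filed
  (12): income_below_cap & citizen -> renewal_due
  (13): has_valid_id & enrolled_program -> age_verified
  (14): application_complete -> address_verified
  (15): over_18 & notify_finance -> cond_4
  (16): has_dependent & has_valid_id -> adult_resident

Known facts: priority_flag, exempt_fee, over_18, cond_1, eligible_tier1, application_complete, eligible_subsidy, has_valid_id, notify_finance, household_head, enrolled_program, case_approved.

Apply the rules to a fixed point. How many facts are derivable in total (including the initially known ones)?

25

Round 1: (5) [eligible_tier1 & priority_flag -> has_dependent]; (6) [case_approved & notify_finance -> citizen]; (9) [eligible_subsidy & exempt_fee -> income_below_cap]; (13) [has_valid_id & enrolled_program -> age_verified]; (14) [application_complete -> address_verified]; (15) [over_18 & notify_finance -> cond_4]. Adds has_dependent, citizen, income_below_cap, age_verified, address_verified, cond_4.
Round 2: (8) [age_verified -> means_tested]; (10) [has_dependent & application_complete -> cond_5]; (12) [income_below_cap & citizen -> renewal_due]; (16) [has_dependent & has_valid_id -> adult_resident]. Adds means_tested, cond_5, renewal_due, adult_resident.
Round 3: (3) [means_tested & address_verified -> resident]; (11) [adult_resident & renewal_due -> tax_filed]. Adds resident, tax_filed.
Round 4: (2) [tax_filed & resident -> identity_verified]. Adds identity_verified.
Closure: {address_verified, adult_resident, age_verified, application_complete, case_approved, citizen, cond_1, cond_4, cond_5, eligible_subsidy, eligible_tier1, enrolled_program, exempt_fee, has_dependent, has_valid_id, household_head, identity_verified, income_below_cap, means_tested, notify_finance, over_18, priority_flag, renewal_due, resident, tax_filed} — 25 facts.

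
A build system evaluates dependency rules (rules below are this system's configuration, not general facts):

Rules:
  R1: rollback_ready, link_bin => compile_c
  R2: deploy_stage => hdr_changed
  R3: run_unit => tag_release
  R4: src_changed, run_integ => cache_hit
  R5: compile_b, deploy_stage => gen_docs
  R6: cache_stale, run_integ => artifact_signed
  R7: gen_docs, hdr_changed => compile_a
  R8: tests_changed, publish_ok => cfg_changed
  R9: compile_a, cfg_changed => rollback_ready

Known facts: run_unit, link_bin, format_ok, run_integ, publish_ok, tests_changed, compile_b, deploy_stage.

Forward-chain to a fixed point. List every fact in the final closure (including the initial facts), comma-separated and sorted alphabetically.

cfg_changed, compile_a, compile_b, compile_c, deploy_stage, format_ok, gen_docs, hdr_changed, link_bin, publish_ok, rollback_ready, run_integ, run_unit, tag_release, tests_changed

Round 1 — R2, R3, R5, R8, derive hdr_changed, tag_release, gen_docs, cfg_changed.
Round 2 — R7, derive compile_a.
Round 3 — R9, derive rollback_ready.
Round 4 — R1, derive compile_c.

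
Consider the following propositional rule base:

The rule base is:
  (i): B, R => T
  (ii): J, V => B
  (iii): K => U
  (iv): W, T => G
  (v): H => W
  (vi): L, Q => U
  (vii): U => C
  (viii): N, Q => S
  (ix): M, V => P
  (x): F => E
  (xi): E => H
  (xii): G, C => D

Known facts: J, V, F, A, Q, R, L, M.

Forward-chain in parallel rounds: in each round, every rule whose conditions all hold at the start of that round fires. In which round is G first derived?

[1] (ii) [J, V => B]; (vi) [L, Q => U]; (ix) [M, V => P]; (x) [F => E]. ⇒ new: B, U, P, E.
[2] (i) [B, R => T]; (vii) [U => C]; (xi) [E => H]. ⇒ new: T, C, H.
[3] (v) [H => W]. ⇒ new: W.
[4] (iv) [W, T => G]. ⇒ new: G.
G first appears in round 4.

4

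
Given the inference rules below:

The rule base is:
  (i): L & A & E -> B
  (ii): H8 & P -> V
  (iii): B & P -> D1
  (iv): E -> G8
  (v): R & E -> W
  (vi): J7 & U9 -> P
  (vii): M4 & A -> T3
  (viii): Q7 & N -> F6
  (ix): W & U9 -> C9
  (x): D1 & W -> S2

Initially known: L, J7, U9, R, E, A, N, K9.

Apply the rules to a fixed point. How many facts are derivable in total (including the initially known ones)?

15

Round 1: (i) [L & A & E -> B]; (iv) [E -> G8]; (v) [R & E -> W]; (vi) [J7 & U9 -> P]. New: B, G8, W, P.
Round 2: (iii) [B & P -> D1]; (ix) [W & U9 -> C9]. New: D1, C9.
Round 3: (x) [D1 & W -> S2]. New: S2.
Closure: {A, B, C9, D1, E, G8, J7, K9, L, N, P, R, S2, U9, W} — 15 facts.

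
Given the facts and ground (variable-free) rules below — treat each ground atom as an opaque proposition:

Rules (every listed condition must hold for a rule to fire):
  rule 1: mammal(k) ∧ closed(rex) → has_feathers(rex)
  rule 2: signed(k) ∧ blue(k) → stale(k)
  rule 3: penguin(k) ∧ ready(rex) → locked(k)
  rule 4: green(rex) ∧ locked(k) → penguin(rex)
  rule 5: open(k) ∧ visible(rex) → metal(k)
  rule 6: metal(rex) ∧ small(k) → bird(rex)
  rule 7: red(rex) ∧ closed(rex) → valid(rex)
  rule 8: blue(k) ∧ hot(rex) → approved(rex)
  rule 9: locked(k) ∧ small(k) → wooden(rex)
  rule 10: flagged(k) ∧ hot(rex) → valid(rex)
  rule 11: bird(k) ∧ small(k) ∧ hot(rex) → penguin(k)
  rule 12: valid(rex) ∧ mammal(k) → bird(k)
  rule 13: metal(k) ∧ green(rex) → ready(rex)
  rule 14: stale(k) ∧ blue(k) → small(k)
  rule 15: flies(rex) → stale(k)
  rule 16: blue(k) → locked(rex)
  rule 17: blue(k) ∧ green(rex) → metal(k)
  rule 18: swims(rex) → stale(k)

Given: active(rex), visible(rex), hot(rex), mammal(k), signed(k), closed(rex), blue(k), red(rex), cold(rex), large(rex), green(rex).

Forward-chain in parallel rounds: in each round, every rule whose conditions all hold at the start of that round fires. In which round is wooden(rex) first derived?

5

[1] rule 1 [mammal(k) ∧ closed(rex) → has_feathers(rex)]; rule 2 [signed(k) ∧ blue(k) → stale(k)]; rule 7 [red(rex) ∧ closed(rex) → valid(rex)]; rule 8 [blue(k) ∧ hot(rex) → approved(rex)]; rule 16 [blue(k) → locked(rex)]; rule 17 [blue(k) ∧ green(rex) → metal(k)]. ⇒ new: has_feathers(rex), stale(k), valid(rex), approved(rex), locked(rex), metal(k).
[2] rule 12 [valid(rex) ∧ mammal(k) → bird(k)]; rule 13 [metal(k) ∧ green(rex) → ready(rex)]; rule 14 [stale(k) ∧ blue(k) → small(k)]. ⇒ new: bird(k), ready(rex), small(k).
[3] rule 11 [bird(k) ∧ small(k) ∧ hot(rex) → penguin(k)]. ⇒ new: penguin(k).
[4] rule 3 [penguin(k) ∧ ready(rex) → locked(k)]. ⇒ new: locked(k).
[5] rule 4 [green(rex) ∧ locked(k) → penguin(rex)]; rule 9 [locked(k) ∧ small(k) → wooden(rex)]. ⇒ new: penguin(rex), wooden(rex).
wooden(rex) first appears in round 5.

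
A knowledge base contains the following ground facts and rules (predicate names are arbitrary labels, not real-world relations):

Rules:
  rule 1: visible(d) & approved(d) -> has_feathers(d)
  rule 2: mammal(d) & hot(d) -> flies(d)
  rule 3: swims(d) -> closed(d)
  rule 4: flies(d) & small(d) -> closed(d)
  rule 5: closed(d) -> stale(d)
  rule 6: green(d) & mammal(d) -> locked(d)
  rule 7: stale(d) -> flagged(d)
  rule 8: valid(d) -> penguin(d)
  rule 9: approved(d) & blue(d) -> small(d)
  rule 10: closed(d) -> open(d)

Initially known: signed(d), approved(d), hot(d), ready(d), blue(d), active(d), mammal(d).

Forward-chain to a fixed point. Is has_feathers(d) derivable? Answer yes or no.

Round 1: rule 2 [mammal(d) & hot(d) -> flies(d)]; rule 9 [approved(d) & blue(d) -> small(d)]. New: flies(d), small(d).
Round 2: rule 4 [flies(d) & small(d) -> closed(d)]. New: closed(d).
Round 3: rule 5 [closed(d) -> stale(d)]; rule 10 [closed(d) -> open(d)]. New: stale(d), open(d).
Round 4: rule 7 [stale(d) -> flagged(d)]. New: flagged(d).
Fixed point reached. has_feathers(d) is concluded only by rule 1; rule 1 needs visible(d) (never derived).

no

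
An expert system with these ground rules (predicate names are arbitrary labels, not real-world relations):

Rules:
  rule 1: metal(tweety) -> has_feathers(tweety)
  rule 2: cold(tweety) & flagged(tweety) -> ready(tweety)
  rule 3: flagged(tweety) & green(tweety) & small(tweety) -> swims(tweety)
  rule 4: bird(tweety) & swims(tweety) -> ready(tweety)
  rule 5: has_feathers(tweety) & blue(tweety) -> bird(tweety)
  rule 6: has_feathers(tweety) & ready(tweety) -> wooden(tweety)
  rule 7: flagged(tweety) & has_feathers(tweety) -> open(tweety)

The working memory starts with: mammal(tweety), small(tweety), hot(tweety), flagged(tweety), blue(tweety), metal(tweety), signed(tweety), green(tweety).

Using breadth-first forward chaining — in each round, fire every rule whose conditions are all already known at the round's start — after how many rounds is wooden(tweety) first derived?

Round 1 — rule 1, rule 3, derive has_feathers(tweety), swims(tweety).
Round 2 — rule 5, rule 7, derive bird(tweety), open(tweety).
Round 3 — rule 4, derive ready(tweety).
Round 4 — rule 6, derive wooden(tweety).
wooden(tweety) first appears in round 4.

4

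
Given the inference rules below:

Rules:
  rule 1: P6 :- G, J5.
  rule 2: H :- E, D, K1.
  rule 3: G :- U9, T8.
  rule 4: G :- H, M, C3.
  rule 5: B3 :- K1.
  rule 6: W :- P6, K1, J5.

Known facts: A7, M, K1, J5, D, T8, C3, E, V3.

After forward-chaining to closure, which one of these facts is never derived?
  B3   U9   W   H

U9

Round 1 fires rule 2, rule 5, giving H, B3.
Round 2 fires rule 4, giving G.
Round 3 fires rule 1, giving P6.
Round 4 fires rule 6, giving W.
Derived: W (round 4), B3 (round 1), H (round 1). U9 never appears in any round.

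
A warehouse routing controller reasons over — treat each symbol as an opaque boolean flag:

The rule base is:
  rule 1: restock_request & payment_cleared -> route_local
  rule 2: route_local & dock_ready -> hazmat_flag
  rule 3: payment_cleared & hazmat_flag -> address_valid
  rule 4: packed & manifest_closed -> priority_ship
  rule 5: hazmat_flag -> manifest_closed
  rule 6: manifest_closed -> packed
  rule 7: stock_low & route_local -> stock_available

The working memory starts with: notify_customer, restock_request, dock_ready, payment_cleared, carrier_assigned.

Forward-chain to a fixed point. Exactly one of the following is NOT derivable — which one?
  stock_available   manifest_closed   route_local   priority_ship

Round 1 — rule 1, derive route_local.
Round 2 — rule 2, derive hazmat_flag.
Round 3 — rule 3, rule 5, derive address_valid, manifest_closed.
Round 4 — rule 6, derive packed.
Round 5 — rule 4, derive priority_ship.
Derived: priority_ship (round 5), route_local (round 1), manifest_closed (round 3). stock_available never appears in any round.

stock_available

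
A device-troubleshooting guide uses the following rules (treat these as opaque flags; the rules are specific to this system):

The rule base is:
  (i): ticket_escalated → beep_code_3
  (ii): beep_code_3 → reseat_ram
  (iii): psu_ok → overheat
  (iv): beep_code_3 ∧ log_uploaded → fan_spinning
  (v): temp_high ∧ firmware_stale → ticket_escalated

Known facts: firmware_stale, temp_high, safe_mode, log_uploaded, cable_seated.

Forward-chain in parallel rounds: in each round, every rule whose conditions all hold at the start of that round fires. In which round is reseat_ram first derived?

Round 1: (v) [temp_high ∧ firmware_stale → ticket_escalated]. New: ticket_escalated.
Round 2: (i) [ticket_escalated → beep_code_3]. New: beep_code_3.
Round 3: (ii) [beep_code_3 → reseat_ram]; (iv) [beep_code_3 ∧ log_uploaded → fan_spinning]. New: reseat_ram, fan_spinning.
reseat_ram first appears in round 3.

3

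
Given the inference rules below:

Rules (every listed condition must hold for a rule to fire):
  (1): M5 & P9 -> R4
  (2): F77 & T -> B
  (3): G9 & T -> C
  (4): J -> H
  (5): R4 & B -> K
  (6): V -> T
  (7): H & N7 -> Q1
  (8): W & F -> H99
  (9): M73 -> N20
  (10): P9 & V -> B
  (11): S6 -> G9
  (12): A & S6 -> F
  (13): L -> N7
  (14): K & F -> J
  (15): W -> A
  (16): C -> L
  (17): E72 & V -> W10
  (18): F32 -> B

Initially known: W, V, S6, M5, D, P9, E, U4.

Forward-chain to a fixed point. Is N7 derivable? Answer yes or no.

yes

Round 1: (1) [M5 & P9 -> R4]; (6) [V -> T]; (10) [P9 & V -> B]; (11) [S6 -> G9]; (15) [W -> A]. Adds R4, T, B, G9, A.
Round 2: (3) [G9 & T -> C]; (5) [R4 & B -> K]; (12) [A & S6 -> F]. Adds C, K, F.
Round 3: (8) [W & F -> H99]; (14) [K & F -> J]; (16) [C -> L]. Adds H99, J, L.
Round 4: (4) [J -> H]; (13) [L -> N7]. Adds H, N7.
Round 5: (7) [H & N7 -> Q1]. Adds Q1.
N7 appears in round 4, so it is derivable.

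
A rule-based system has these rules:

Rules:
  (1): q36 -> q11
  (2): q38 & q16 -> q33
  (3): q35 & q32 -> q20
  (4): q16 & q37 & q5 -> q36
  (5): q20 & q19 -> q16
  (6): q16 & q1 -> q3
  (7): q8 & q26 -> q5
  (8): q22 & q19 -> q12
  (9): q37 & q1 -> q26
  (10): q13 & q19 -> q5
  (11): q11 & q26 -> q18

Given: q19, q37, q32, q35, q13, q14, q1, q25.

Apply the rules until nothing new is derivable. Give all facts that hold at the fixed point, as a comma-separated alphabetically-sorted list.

q1, q11, q13, q14, q16, q18, q19, q20, q25, q26, q3, q32, q35, q36, q37, q5

Round 1: (3) [q35 & q32 -> q20]; (9) [q37 & q1 -> q26]; (10) [q13 & q19 -> q5]. Adds q20, q26, q5.
Round 2: (5) [q20 & q19 -> q16]. Adds q16.
Round 3: (4) [q16 & q37 & q5 -> q36]; (6) [q16 & q1 -> q3]. Adds q36, q3.
Round 4: (1) [q36 -> q11]. Adds q11.
Round 5: (11) [q11 & q26 -> q18]. Adds q18.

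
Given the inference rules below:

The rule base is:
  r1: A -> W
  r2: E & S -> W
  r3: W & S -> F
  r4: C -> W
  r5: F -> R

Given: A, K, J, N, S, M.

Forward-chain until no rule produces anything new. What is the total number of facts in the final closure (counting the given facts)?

9

[1] r1 [A -> W]. ⇒ new: W.
[2] r3 [W & S -> F]. ⇒ new: F.
[3] r5 [F -> R]. ⇒ new: R.
Closure: {A, F, J, K, M, N, R, S, W} — 9 facts.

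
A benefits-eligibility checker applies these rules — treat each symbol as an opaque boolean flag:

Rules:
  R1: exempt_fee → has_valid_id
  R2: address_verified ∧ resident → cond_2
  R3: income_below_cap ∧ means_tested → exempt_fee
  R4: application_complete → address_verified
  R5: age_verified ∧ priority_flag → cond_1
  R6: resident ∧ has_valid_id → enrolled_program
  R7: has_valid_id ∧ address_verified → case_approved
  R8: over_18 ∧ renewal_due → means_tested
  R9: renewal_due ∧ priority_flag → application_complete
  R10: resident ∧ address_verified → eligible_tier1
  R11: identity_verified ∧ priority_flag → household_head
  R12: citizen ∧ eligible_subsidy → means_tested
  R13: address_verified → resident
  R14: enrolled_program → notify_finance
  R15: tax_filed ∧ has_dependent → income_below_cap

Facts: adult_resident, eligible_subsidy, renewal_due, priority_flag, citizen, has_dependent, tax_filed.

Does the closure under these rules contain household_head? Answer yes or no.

Round 1 — R9, R12, R15, derive application_complete, means_tested, income_below_cap.
Round 2 — R3, R4, derive exempt_fee, address_verified.
Round 3 — R1, R13, derive has_valid_id, resident.
Round 4 — R2, R6, R7, R10, derive cond_2, enrolled_program, case_approved, eligible_tier1.
Round 5 — R14, derive notify_finance.
Fixed point reached. household_head is concluded only by R11; R11 needs identity_verified (never derived).

no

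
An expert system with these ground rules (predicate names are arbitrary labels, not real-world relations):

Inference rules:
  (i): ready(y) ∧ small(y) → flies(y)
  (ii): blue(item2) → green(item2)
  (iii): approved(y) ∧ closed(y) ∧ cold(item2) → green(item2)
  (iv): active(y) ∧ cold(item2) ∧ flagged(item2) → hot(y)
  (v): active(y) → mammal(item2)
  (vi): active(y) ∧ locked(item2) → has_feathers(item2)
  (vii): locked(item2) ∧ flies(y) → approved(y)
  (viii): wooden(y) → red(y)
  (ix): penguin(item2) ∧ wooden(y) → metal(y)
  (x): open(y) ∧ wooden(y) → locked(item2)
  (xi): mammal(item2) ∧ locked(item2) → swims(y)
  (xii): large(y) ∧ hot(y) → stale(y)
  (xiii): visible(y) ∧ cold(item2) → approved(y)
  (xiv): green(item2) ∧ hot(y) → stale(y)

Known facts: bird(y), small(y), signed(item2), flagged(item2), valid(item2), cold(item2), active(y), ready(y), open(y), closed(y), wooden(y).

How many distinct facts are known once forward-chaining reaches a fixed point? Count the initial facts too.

Round 1: (i) [ready(y) ∧ small(y) → flies(y)]; (iv) [active(y) ∧ cold(item2) ∧ flagged(item2) → hot(y)]; (v) [active(y) → mammal(item2)]; (viii) [wooden(y) → red(y)]; (x) [open(y) ∧ wooden(y) → locked(item2)]. New: flies(y), hot(y), mammal(item2), red(y), locked(item2).
Round 2: (vi) [active(y) ∧ locked(item2) → has_feathers(item2)]; (vii) [locked(item2) ∧ flies(y) → approved(y)]; (xi) [mammal(item2) ∧ locked(item2) → swims(y)]. New: has_feathers(item2), approved(y), swims(y).
Round 3: (iii) [approved(y) ∧ closed(y) ∧ cold(item2) → green(item2)]. New: green(item2).
Round 4: (xiv) [green(item2) ∧ hot(y) → stale(y)]. New: stale(y).
Closure: {active(y), approved(y), bird(y), closed(y), cold(item2), flagged(item2), flies(y), green(item2), has_feathers(item2), hot(y), locked(item2), mammal(item2), open(y), ready(y), red(y), signed(item2), small(y), stale(y), swims(y), valid(item2), wooden(y)} — 21 facts.

21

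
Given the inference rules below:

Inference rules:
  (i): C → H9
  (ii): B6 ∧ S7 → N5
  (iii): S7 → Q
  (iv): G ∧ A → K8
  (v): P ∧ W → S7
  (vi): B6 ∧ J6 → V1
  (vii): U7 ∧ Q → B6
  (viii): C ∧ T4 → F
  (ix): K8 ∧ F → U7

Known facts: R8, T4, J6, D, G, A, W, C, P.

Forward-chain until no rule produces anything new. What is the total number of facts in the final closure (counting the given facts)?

Round 1 — (i), (iv), (v), (viii), derive H9, K8, S7, F.
Round 2 — (iii), (ix), derive Q, U7.
Round 3 — (vii), derive B6.
Round 4 — (ii), (vi), derive N5, V1.
Closure: {A, B6, C, D, F, G, H9, J6, K8, N5, P, Q, R8, S7, T4, U7, V1, W} — 18 facts.

18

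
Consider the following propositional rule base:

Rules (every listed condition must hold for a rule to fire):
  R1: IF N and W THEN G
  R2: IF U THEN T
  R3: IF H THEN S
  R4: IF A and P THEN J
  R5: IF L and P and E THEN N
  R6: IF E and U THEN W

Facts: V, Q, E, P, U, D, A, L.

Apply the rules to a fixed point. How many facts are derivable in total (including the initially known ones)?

13

Round 1 fires R2, R4, R5, R6, giving T, J, N, W.
Round 2 fires R1, giving G.
Closure: {A, D, E, G, J, L, N, P, Q, T, U, V, W} — 13 facts.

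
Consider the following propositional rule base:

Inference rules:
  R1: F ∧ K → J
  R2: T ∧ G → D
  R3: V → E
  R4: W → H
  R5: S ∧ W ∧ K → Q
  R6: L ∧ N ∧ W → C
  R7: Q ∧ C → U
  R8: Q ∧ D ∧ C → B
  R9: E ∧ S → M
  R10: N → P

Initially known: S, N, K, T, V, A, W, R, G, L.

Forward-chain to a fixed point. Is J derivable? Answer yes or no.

no

[1] R2 [T ∧ G → D]; R3 [V → E]; R4 [W → H]; R5 [S ∧ W ∧ K → Q]; R6 [L ∧ N ∧ W → C]; R10 [N → P]. ⇒ new: D, E, H, Q, C, P.
[2] R7 [Q ∧ C → U]; R8 [Q ∧ D ∧ C → B]; R9 [E ∧ S → M]. ⇒ new: U, B, M.
Fixed point reached. J is concluded only by R1; R1 needs F (never derived).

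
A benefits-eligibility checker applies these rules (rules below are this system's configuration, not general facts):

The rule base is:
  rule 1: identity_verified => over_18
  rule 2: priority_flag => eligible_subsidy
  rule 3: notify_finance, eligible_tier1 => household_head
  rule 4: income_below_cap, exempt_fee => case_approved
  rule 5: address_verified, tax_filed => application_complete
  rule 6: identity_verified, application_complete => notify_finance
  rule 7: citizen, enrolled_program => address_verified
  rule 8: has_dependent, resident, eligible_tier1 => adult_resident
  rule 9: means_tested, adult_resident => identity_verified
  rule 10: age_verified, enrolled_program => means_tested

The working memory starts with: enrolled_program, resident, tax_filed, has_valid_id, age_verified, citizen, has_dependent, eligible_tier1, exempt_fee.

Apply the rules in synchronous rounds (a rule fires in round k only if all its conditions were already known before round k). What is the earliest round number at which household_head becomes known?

Round 1 fires rule 7, rule 8, rule 10, giving address_verified, adult_resident, means_tested.
Round 2 fires rule 5, rule 9, giving application_complete, identity_verified.
Round 3 fires rule 1, rule 6, giving over_18, notify_finance.
Round 4 fires rule 3, giving household_head.
household_head first appears in round 4.

4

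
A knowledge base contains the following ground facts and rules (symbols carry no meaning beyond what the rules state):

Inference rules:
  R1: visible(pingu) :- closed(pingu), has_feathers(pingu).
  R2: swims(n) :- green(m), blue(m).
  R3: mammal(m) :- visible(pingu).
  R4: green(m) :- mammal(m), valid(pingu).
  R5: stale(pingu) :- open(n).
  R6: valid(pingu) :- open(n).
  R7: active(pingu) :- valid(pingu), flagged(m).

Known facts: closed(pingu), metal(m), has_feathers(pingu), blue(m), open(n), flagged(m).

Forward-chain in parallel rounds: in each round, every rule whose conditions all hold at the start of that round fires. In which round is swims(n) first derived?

Round 1 fires R1, R5, R6, giving visible(pingu), stale(pingu), valid(pingu).
Round 2 fires R3, R7, giving mammal(m), active(pingu).
Round 3 fires R4, giving green(m).
Round 4 fires R2, giving swims(n).
swims(n) first appears in round 4.

4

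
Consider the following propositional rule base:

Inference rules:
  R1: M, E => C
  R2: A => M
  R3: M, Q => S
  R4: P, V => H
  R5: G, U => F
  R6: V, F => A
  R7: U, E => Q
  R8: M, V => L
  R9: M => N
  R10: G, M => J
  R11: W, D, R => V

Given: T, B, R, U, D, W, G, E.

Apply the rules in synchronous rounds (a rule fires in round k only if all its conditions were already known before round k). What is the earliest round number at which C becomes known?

4

Round 1: R5 [G, U => F]; R7 [U, E => Q]; R11 [W, D, R => V]. New: F, Q, V.
Round 2: R6 [V, F => A]. New: A.
Round 3: R2 [A => M]. New: M.
Round 4: R1 [M, E => C]; R3 [M, Q => S]; R8 [M, V => L]; R9 [M => N]; R10 [G, M => J]. New: C, S, L, N, J.
C first appears in round 4.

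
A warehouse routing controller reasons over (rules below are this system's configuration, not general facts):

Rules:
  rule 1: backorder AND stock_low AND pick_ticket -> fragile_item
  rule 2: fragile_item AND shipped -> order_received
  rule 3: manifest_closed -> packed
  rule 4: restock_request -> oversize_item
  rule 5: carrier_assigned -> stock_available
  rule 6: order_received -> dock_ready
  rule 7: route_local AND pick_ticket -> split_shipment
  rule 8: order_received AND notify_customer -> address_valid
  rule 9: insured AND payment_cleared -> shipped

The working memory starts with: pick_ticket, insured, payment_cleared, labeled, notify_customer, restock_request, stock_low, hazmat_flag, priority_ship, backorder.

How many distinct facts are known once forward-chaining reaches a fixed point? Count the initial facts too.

Round 1 — rule 1, rule 4, rule 9, derive fragile_item, oversize_item, shipped.
Round 2 — rule 2, derive order_received.
Round 3 — rule 6, rule 8, derive dock_ready, address_valid.
Closure: {address_valid, backorder, dock_ready, fragile_item, hazmat_flag, insured, labeled, notify_customer, order_received, oversize_item, payment_cleared, pick_ticket, priority_ship, restock_request, shipped, stock_low} — 16 facts.

16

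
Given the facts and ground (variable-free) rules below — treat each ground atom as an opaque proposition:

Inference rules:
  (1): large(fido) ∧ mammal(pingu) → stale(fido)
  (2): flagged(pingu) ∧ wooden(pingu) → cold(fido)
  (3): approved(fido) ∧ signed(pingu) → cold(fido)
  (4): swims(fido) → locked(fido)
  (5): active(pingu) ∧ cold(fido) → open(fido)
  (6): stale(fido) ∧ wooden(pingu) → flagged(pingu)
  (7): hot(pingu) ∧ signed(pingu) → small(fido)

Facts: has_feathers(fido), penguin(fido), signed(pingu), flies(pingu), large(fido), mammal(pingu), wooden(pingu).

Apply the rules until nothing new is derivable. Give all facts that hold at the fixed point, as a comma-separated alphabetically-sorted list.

Round 1 fires (1), giving stale(fido).
Round 2 fires (6), giving flagged(pingu).
Round 3 fires (2), giving cold(fido).

cold(fido), flagged(pingu), flies(pingu), has_feathers(fido), large(fido), mammal(pingu), penguin(fido), signed(pingu), stale(fido), wooden(pingu)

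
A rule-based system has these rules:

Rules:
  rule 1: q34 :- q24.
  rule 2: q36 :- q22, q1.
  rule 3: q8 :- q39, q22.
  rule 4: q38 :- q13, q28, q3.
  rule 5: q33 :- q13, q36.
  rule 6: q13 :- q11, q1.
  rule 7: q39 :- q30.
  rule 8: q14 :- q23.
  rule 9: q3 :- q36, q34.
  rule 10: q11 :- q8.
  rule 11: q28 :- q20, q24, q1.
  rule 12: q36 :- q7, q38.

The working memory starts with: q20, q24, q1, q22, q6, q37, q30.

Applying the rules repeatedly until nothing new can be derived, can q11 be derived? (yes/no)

Round 1 — rule 1, rule 2, rule 7, rule 11, derive q34, q36, q39, q28.
Round 2 — rule 3, rule 9, derive q8, q3.
Round 3 — rule 10, derive q11.
Round 4 — rule 6, derive q13.
Round 5 — rule 4, rule 5, derive q38, q33.
q11 appears in round 3, so it is derivable.

yes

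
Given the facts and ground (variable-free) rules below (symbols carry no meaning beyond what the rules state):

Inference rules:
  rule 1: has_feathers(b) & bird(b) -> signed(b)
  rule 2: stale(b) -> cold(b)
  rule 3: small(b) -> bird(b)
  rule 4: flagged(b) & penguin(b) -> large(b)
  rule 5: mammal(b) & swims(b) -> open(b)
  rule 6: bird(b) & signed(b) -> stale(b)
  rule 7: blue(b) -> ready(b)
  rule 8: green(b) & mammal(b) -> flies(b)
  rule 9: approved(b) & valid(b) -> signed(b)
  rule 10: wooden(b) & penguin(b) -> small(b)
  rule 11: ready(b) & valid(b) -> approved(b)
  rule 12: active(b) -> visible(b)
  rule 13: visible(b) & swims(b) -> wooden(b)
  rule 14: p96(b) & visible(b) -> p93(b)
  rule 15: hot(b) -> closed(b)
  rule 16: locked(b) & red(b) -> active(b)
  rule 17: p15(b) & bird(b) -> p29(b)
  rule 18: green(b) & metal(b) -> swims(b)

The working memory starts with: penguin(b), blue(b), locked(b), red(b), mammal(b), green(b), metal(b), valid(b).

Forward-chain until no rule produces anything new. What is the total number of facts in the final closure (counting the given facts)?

21

Round 1 fires rule 7, rule 8, rule 16, rule 18, giving ready(b), flies(b), active(b), swims(b).
Round 2 fires rule 5, rule 11, rule 12, giving open(b), approved(b), visible(b).
Round 3 fires rule 9, rule 13, giving signed(b), wooden(b).
Round 4 fires rule 10, giving small(b).
Round 5 fires rule 3, giving bird(b).
Round 6 fires rule 6, giving stale(b).
Round 7 fires rule 2, giving cold(b).
Closure: {active(b), approved(b), bird(b), blue(b), cold(b), flies(b), green(b), locked(b), mammal(b), metal(b), open(b), penguin(b), ready(b), red(b), signed(b), small(b), stale(b), swims(b), valid(b), visible(b), wooden(b)} — 21 facts.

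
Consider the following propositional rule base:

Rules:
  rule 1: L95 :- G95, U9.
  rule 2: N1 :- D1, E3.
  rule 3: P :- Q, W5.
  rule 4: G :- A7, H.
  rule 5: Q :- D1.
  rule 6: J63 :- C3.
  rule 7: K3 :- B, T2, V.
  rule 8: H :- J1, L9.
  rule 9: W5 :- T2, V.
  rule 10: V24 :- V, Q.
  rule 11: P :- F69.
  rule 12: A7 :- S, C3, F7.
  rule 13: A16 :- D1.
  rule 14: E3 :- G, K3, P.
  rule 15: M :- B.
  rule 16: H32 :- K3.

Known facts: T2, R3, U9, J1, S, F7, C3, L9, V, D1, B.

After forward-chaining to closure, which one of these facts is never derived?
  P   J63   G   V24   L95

Round 1: rule 5 [Q :- D1.]; rule 6 [J63 :- C3.]; rule 7 [K3 :- B, T2, V.]; rule 8 [H :- J1, L9.]; rule 9 [W5 :- T2, V.]; rule 12 [A7 :- S, C3, F7.]; rule 13 [A16 :- D1.]; rule 15 [M :- B.]. New: Q, J63, K3, H, W5, A7, A16, M.
Round 2: rule 3 [P :- Q, W5.]; rule 4 [G :- A7, H.]; rule 10 [V24 :- V, Q.]; rule 16 [H32 :- K3.]. New: P, G, V24, H32.
Round 3: rule 14 [E3 :- G, K3, P.]. New: E3.
Round 4: rule 2 [N1 :- D1, E3.]. New: N1.
Derived: P (round 2), V24 (round 2), G (round 2), J63 (round 1). L95 never appears in any round.

L95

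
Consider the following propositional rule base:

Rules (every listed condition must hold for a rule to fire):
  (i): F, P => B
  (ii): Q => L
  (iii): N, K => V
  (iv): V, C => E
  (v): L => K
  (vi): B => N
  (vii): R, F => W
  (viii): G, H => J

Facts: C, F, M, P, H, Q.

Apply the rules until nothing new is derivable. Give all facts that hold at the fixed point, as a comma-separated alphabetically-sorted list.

Round 1: (i) [F, P => B]; (ii) [Q => L]. Adds B, L.
Round 2: (v) [L => K]; (vi) [B => N]. Adds K, N.
Round 3: (iii) [N, K => V]. Adds V.
Round 4: (iv) [V, C => E]. Adds E.

B, C, E, F, H, K, L, M, N, P, Q, V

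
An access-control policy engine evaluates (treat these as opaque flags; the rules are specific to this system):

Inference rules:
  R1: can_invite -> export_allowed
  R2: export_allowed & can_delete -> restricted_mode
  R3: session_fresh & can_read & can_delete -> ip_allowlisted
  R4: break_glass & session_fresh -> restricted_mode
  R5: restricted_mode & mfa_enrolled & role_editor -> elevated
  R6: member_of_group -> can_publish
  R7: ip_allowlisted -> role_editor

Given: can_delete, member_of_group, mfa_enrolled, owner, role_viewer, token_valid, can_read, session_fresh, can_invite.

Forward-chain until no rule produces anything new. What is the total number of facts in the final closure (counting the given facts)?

15

Round 1: R1 [can_invite -> export_allowed]; R3 [session_fresh & can_read & can_delete -> ip_allowlisted]; R6 [member_of_group -> can_publish]. New: export_allowed, ip_allowlisted, can_publish.
Round 2: R2 [export_allowed & can_delete -> restricted_mode]; R7 [ip_allowlisted -> role_editor]. New: restricted_mode, role_editor.
Round 3: R5 [restricted_mode & mfa_enrolled & role_editor -> elevated]. New: elevated.
Closure: {can_delete, can_invite, can_publish, can_read, elevated, export_allowed, ip_allowlisted, member_of_group, mfa_enrolled, owner, restricted_mode, role_editor, role_viewer, session_fresh, token_valid} — 15 facts.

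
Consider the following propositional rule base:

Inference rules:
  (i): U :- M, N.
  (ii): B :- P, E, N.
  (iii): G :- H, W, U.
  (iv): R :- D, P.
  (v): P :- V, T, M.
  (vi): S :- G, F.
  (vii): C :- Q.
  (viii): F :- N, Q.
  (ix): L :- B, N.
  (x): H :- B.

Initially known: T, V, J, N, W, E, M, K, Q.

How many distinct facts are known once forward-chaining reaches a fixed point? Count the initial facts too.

18

[1] (i) [U :- M, N.]; (v) [P :- V, T, M.]; (vii) [C :- Q.]; (viii) [F :- N, Q.]. ⇒ new: U, P, C, F.
[2] (ii) [B :- P, E, N.]. ⇒ new: B.
[3] (ix) [L :- B, N.]; (x) [H :- B.]. ⇒ new: L, H.
[4] (iii) [G :- H, W, U.]. ⇒ new: G.
[5] (vi) [S :- G, F.]. ⇒ new: S.
Closure: {B, C, E, F, G, H, J, K, L, M, N, P, Q, S, T, U, V, W} — 18 facts.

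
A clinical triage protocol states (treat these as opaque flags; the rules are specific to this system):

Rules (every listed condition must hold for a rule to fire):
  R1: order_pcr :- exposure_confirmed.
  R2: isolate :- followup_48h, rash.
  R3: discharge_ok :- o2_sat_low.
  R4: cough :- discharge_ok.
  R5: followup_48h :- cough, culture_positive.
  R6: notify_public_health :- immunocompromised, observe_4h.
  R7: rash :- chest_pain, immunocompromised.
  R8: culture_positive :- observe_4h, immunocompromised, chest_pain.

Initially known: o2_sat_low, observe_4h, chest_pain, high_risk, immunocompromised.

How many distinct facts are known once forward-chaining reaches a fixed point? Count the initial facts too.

[1] R3 [discharge_ok :- o2_sat_low.]; R6 [notify_public_health :- immunocompromised, observe_4h.]; R7 [rash :- chest_pain, immunocompromised.]; R8 [culture_positive :- observe_4h, immunocompromised, chest_pain.]. ⇒ new: discharge_ok, notify_public_health, rash, culture_positive.
[2] R4 [cough :- discharge_ok.]. ⇒ new: cough.
[3] R5 [followup_48h :- cough, culture_positive.]. ⇒ new: followup_48h.
[4] R2 [isolate :- followup_48h, rash.]. ⇒ new: isolate.
Closure: {chest_pain, cough, culture_positive, discharge_ok, followup_48h, high_risk, immunocompromised, isolate, notify_public_health, o2_sat_low, observe_4h, rash} — 12 facts.

12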